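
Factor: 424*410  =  173840 = 2^4  *  5^1 * 41^1  *53^1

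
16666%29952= 16666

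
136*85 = 11560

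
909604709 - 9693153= 899911556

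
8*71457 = 571656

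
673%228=217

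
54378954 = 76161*714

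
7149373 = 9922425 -2773052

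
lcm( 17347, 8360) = 693880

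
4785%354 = 183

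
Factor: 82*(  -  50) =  - 4100 = - 2^2 *5^2*41^1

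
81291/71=81291/71 = 1144.94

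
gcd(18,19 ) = 1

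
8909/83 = 107 + 28/83= 107.34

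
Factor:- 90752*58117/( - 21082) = 2637116992/10541 = 2^6*83^(-1) * 89^1*127^( - 1 )*653^1 * 709^1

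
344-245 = 99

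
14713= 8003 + 6710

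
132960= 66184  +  66776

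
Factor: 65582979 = 3^1 * 7^1*11^1*283909^1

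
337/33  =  10 + 7/33 =10.21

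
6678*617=4120326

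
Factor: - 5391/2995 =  -9/5 = - 3^2*5^ (- 1 ) 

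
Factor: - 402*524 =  - 210648 = -  2^3*3^1 * 67^1*131^1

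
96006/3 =32002=32002.00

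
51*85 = 4335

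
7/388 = 7/388 = 0.02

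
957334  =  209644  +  747690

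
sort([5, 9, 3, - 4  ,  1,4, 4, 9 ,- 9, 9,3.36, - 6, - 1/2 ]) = [-9, - 6, - 4, - 1/2, 1,  3, 3.36, 4,4,5, 9,9, 9]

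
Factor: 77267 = 77267^1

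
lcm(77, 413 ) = 4543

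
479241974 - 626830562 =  - 147588588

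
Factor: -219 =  - 3^1 *73^1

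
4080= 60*68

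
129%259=129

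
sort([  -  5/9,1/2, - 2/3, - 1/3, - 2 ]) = [ - 2, - 2/3, - 5/9, - 1/3, 1/2]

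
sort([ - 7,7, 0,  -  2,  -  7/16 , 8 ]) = [ - 7,-2, - 7/16 , 0,7,8 ]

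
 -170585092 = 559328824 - 729913916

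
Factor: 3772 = 2^2*23^1*41^1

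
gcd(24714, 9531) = 9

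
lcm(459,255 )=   2295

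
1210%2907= 1210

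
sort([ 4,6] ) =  [ 4,6 ] 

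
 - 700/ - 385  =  1 + 9/11= 1.82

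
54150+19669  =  73819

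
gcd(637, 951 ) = 1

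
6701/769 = 8 + 549/769 = 8.71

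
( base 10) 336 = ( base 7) 660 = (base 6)1320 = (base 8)520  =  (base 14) 1A0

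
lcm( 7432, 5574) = 22296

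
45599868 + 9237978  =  54837846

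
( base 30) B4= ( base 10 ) 334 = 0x14E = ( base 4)11032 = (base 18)10a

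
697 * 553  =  385441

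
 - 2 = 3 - 5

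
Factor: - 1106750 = - 2^1*5^3*19^1*233^1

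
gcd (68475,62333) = 83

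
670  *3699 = 2478330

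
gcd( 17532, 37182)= 6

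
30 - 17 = 13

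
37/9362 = 37/9362 =0.00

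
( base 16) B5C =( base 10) 2908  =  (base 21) 6ca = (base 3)10222201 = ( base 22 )604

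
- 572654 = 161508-734162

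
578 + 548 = 1126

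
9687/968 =9687/968 = 10.01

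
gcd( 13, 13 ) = 13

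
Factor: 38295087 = 3^1*12765029^1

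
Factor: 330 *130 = 2^2 * 3^1*5^2*11^1*13^1 = 42900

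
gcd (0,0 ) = 0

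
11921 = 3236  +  8685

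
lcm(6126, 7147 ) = 42882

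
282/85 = 282/85= 3.32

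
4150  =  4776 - 626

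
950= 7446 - 6496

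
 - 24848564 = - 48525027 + 23676463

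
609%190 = 39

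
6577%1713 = 1438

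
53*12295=651635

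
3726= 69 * 54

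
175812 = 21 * 8372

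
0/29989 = 0 =0.00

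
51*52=2652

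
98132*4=392528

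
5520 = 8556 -3036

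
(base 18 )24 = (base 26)1e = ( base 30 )1a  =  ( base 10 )40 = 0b101000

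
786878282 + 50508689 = 837386971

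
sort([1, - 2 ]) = [ - 2,1]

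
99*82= 8118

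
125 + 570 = 695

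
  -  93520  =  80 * ( - 1169 ) 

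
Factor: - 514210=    - 2^1 * 5^1*51421^1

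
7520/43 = 7520/43  =  174.88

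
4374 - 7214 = - 2840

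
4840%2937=1903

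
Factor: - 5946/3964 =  - 3/2 = - 2^( - 1)*3^1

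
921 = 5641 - 4720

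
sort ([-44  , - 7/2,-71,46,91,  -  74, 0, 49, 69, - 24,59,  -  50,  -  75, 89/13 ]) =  [ - 75, - 74,-71, - 50, - 44 , - 24, - 7/2,  0,89/13,46,49,59,69, 91 ] 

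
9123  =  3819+5304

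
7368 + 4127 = 11495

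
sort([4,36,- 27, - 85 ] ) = [ - 85, - 27,4,36 ]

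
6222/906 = 1037/151 = 6.87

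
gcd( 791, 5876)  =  113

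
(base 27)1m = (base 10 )49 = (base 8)61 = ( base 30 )1J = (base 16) 31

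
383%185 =13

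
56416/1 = 56416 = 56416.00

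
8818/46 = 4409/23 =191.70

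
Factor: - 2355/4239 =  - 3^( - 2 )*5^1 = - 5/9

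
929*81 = 75249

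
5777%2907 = 2870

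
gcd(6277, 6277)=6277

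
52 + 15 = 67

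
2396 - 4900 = -2504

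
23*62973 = 1448379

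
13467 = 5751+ 7716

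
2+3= 5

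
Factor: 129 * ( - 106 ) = -2^1*3^1*43^1*53^1 = - 13674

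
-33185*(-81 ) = 2687985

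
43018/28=1536 + 5/14=1536.36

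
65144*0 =0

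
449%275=174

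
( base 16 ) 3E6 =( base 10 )998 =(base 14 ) 514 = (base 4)33212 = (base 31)116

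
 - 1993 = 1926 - 3919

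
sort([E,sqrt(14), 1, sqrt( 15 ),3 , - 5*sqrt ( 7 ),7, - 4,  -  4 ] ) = [-5 * sqrt(7 ) ,-4 , - 4,1,  E, 3,sqrt( 14), sqrt( 15),7]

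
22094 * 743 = 16415842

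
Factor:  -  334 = - 2^1*167^1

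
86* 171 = 14706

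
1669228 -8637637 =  -6968409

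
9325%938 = 883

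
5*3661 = 18305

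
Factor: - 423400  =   - 2^3*5^2*29^1*73^1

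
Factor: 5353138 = 2^1 * 7^1* 137^1 * 2791^1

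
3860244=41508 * 93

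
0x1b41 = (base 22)e93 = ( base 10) 6977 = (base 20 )h8h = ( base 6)52145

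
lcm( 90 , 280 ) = 2520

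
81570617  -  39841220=41729397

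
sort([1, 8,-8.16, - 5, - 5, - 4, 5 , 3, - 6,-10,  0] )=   [ - 10, - 8.16,  -  6, - 5 ,  -  5, - 4, 0, 1,  3,5,8 ]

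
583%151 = 130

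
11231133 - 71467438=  - 60236305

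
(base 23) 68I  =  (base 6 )23344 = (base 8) 6460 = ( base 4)310300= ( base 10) 3376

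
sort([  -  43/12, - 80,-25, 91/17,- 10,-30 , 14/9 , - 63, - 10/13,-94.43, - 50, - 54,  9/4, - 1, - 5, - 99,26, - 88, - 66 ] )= [  -  99, - 94.43, - 88,-80,-66,-63, -54, - 50,-30 , - 25, - 10,  -  5 ,- 43/12,- 1,-10/13, 14/9,9/4, 91/17,26 ]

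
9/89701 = 9/89701  =  0.00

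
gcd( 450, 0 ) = 450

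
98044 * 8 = 784352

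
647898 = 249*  2602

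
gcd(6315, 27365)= 2105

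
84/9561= 28/3187= 0.01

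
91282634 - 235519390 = -144236756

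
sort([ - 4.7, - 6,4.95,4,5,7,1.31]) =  [ -6, - 4.7,1.31,4,4.95,5 , 7] 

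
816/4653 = 272/1551 =0.18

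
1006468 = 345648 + 660820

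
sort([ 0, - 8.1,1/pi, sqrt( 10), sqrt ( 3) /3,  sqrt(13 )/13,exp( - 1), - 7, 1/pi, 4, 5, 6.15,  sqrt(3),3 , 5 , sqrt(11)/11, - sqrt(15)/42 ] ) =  [ - 8.1, - 7, - sqrt( 15) /42,0, sqrt(13 ) /13, sqrt(11)/11 , 1/pi,1/pi,exp( - 1), sqrt ( 3 )/3, sqrt( 3), 3 , sqrt( 10 ) , 4, 5, 5,6.15]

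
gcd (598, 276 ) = 46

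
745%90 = 25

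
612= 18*34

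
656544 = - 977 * ( - 672)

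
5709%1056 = 429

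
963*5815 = 5599845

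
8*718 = 5744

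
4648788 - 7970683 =-3321895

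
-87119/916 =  - 96  +  817/916 = - 95.11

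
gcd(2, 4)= 2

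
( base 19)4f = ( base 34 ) 2N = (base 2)1011011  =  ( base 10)91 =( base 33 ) 2P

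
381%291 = 90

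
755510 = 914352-158842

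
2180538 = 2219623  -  39085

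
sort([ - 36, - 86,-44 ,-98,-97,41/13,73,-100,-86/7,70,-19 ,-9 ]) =[- 100, - 98,-97, - 86, - 44,-36,-19, - 86/7, - 9,41/13, 70, 73 ]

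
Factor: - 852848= - 2^4*151^1*353^1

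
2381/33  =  72 + 5/33 = 72.15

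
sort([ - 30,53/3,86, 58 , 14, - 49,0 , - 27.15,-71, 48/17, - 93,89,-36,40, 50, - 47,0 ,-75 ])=[  -  93, - 75, - 71, - 49,-47,-36, - 30, - 27.15,  0,0,48/17, 14, 53/3, 40,50,58, 86, 89 ] 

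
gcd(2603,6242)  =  1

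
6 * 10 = 60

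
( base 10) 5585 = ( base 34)4S9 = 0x15D1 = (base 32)5eh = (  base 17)1259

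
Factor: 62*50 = 2^2*5^2*31^1 =3100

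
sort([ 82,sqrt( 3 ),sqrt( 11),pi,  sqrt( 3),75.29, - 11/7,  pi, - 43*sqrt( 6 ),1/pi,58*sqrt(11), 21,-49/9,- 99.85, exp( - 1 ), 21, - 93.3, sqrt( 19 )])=[  -  43*sqrt( 6), - 99.85, - 93.3, -49/9, - 11/7,1/pi,exp( - 1), sqrt(3),sqrt( 3),pi,pi,  sqrt(11 ) , sqrt( 19),  21, 21, 75.29,82,58*sqrt( 11) ]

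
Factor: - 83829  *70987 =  - 3^1* 7^1*10141^1 * 27943^1 = -5950769223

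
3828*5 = 19140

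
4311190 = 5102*845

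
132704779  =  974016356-841311577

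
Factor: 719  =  719^1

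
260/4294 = 130/2147 = 0.06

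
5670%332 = 26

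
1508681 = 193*7817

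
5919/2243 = 5919/2243 =2.64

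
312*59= 18408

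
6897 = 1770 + 5127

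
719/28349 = 719/28349 = 0.03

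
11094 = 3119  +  7975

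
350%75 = 50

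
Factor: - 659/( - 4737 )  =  3^( - 1 )*659^1 * 1579^( - 1 ) 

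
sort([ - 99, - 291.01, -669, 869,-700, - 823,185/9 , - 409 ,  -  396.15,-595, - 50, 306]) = [ - 823, - 700,-669, - 595, - 409, - 396.15, - 291.01,-99, - 50 , 185/9,306, 869 ] 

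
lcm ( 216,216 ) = 216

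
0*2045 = 0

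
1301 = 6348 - 5047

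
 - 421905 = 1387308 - 1809213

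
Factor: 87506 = 2^1 * 43753^1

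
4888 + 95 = 4983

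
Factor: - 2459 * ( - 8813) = 21671167 = 7^1*1259^1 * 2459^1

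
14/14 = 1 = 1.00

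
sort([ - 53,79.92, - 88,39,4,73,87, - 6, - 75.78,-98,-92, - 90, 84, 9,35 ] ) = [-98, - 92,-90,-88, - 75.78, - 53,-6 , 4, 9, 35, 39, 73, 79.92, 84,87 ]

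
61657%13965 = 5797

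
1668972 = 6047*276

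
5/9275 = 1/1855= 0.00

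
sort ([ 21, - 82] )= [  -  82,21]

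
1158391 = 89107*13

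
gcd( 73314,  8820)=18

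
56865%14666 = 12867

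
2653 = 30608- 27955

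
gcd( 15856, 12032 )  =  16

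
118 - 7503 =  - 7385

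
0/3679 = 0 = 0.00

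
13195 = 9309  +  3886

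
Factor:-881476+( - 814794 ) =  - 2^1 * 5^1*169627^1 = - 1696270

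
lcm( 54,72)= 216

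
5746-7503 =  - 1757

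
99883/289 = 99883/289 = 345.62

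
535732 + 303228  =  838960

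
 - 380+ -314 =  - 694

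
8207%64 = 15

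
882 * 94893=83695626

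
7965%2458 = 591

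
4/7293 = 4/7293 = 0.00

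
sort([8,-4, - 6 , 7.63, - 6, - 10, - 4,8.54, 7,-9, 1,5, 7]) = [-10,-9, - 6, - 6, - 4, - 4,1, 5,7,7,7.63  ,  8, 8.54]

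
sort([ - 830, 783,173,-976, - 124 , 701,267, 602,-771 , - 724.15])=[ - 976,  -  830 , - 771, - 724.15, - 124,173 , 267,  602,701, 783]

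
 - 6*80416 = - 482496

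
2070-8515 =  - 6445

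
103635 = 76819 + 26816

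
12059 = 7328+4731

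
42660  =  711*60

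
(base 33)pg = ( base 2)1101001001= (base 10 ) 841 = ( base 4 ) 31021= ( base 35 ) o1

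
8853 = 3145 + 5708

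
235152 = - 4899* ( - 48 ) 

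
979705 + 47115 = 1026820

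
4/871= 4/871 = 0.00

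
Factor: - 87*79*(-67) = 3^1* 29^1*67^1*79^1 = 460491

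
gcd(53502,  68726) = 2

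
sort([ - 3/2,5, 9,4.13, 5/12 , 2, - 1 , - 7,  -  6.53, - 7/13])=[ - 7, - 6.53, - 3/2,  -  1  , - 7/13, 5/12,2, 4.13, 5, 9] 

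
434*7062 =3064908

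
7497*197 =1476909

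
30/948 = 5/158 = 0.03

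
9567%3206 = 3155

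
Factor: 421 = 421^1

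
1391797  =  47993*29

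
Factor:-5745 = -3^1*5^1*383^1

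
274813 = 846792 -571979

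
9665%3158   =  191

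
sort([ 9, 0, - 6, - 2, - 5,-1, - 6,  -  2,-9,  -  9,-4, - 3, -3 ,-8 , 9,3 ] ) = [ - 9,- 9, - 8, - 6 , - 6,-5,-4,- 3, - 3,  -  2, - 2, - 1,0,3,  9,9 ] 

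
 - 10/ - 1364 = 5/682 = 0.01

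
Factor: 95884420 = 2^2 * 5^1*17^2 * 53^1*313^1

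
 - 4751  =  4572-9323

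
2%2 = 0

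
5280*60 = 316800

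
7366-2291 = 5075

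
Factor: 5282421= 3^1*43^1*40949^1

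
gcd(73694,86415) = 1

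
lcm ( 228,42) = 1596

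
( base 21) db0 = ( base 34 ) 55e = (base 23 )b67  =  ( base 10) 5964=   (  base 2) 1011101001100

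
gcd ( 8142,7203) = 3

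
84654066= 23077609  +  61576457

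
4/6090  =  2/3045=0.00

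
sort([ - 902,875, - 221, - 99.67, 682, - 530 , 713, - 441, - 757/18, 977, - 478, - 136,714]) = [-902, - 530, - 478, - 441, - 221, - 136, - 99.67, - 757/18, 682, 713,714, 875 , 977 ]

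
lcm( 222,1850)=5550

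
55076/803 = 55076/803 = 68.59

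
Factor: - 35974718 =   -  2^1* 13^1*263^1*5261^1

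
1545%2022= 1545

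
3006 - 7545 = -4539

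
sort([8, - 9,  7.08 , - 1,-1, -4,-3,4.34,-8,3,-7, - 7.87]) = [ - 9 ,-8,  -  7.87,-7,-4, - 3, - 1,-1,3,4.34,7.08,8] 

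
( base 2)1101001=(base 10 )105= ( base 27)3o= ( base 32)39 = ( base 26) 41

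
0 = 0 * 4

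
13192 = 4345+8847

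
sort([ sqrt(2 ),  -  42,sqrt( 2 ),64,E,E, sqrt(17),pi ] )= [ - 42,sqrt( 2 ) , sqrt( 2 ), E , E,pi,sqrt( 17),64]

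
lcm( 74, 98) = 3626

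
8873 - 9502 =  - 629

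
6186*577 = 3569322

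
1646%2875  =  1646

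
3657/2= 1828 + 1/2 = 1828.50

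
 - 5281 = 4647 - 9928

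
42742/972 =43 + 473/486 =43.97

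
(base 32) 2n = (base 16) 57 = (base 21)43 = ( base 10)87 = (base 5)322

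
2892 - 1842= 1050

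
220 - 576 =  - 356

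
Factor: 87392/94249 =2^5*307^( - 2 )*2731^1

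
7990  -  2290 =5700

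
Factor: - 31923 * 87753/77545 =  - 3^3*5^(-1 ) * 13^ ( - 1) * 1193^( -1 ) * 3547^1 * 29251^1 =-2801339019/77545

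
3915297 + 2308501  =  6223798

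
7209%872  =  233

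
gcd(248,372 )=124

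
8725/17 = 513  +  4/17   =  513.24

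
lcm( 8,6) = 24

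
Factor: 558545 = 5^1*13^2*661^1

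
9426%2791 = 1053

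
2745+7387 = 10132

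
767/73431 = 767/73431 = 0.01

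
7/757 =7/757= 0.01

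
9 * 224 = 2016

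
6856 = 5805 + 1051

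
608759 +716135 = 1324894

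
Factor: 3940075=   5^2*173^1 * 911^1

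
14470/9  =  1607 + 7/9=1607.78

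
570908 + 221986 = 792894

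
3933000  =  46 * 85500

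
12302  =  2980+9322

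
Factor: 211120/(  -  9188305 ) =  - 2^4*13^1  *  19^( - 1) *29^1*41^( - 1) * 337^ (-1) = - 6032/262523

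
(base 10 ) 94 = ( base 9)114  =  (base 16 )5E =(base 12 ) 7a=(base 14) 6a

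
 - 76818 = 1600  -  78418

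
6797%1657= 169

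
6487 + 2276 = 8763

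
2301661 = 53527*43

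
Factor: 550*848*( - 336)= - 2^9*3^1*5^2*7^1 * 11^1*53^1 =- 156710400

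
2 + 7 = 9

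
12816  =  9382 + 3434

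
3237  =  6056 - 2819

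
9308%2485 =1853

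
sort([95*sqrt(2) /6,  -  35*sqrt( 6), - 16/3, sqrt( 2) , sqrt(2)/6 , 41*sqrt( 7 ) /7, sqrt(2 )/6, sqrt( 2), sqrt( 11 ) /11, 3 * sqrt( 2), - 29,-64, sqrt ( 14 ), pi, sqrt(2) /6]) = [-35*sqrt( 6), - 64,-29, - 16/3, sqrt( 2)/6, sqrt( 2) /6, sqrt (2)/6, sqrt( 11 ) /11, sqrt( 2 ), sqrt( 2),pi , sqrt(14 ), 3 * sqrt( 2), 41*sqrt( 7) /7, 95*sqrt(2)/6 ]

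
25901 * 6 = 155406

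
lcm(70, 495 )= 6930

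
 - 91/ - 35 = 2 + 3/5 = 2.60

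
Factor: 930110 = 2^1*5^1 * 281^1*331^1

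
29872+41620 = 71492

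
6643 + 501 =7144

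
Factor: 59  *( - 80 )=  - 2^4*5^1*59^1 = - 4720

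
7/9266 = 7/9266 = 0.00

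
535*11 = 5885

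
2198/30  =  1099/15 = 73.27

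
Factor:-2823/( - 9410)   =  2^( - 1)*3^1*5^( - 1) = 3/10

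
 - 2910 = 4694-7604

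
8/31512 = 1/3939=0.00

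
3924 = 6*654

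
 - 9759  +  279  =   -9480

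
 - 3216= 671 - 3887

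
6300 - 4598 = 1702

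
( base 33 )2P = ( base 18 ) 51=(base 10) 91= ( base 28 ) 37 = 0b1011011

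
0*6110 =0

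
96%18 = 6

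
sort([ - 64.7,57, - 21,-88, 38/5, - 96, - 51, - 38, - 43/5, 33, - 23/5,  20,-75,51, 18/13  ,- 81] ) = [-96, - 88, - 81 , - 75, - 64.7, - 51, - 38,-21,  -  43/5,-23/5 , 18/13,38/5,20,33, 51, 57 ]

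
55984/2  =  27992= 27992.00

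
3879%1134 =477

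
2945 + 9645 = 12590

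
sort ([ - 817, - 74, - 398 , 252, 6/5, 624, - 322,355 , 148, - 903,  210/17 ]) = [ - 903, - 817, - 398, - 322, - 74, 6/5,  210/17,148, 252, 355, 624 ]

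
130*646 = 83980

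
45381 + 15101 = 60482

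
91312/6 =15218+2/3 = 15218.67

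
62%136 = 62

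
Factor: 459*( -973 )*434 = -193827438  =  -2^1 *3^3 * 7^2*17^1*31^1*139^1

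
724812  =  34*21318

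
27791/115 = 27791/115  =  241.66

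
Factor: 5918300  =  2^2*5^2 * 59183^1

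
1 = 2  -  1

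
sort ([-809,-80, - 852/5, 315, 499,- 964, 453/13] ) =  [ - 964,- 809, - 852/5, - 80, 453/13,315, 499]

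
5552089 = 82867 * 67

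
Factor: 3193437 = 3^1*13^1*81883^1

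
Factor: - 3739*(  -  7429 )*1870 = 2^1*5^1*11^1*17^2*19^1*23^1*3739^1 = 51943047970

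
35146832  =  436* 80612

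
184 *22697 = 4176248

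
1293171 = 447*2893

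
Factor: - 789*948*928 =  - 694118016 = - 2^7*3^2*29^1*79^1 * 263^1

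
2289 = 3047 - 758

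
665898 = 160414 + 505484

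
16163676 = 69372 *233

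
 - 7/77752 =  - 7/77752 = -0.00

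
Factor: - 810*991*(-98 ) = 78665580 = 2^2*3^4 * 5^1*7^2 * 991^1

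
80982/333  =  8998/37  =  243.19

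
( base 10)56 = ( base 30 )1q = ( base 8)70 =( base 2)111000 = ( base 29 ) 1r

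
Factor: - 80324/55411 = -2^2*43^1*467^1*55411^( - 1)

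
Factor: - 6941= - 11^1*631^1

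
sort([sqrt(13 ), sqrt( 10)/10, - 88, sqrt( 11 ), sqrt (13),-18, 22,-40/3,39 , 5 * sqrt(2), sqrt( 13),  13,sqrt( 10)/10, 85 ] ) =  [ - 88, - 18, - 40/3, sqrt( 10)/10,  sqrt( 10 ) /10,sqrt( 11 ), sqrt(13 ), sqrt( 13), sqrt(13),5 * sqrt( 2),13,  22, 39, 85 ] 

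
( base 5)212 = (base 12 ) 49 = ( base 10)57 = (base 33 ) 1O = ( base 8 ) 71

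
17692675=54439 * 325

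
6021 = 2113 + 3908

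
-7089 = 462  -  7551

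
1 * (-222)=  - 222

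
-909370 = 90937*( - 10 ) 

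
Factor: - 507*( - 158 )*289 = 23150634 = 2^1*3^1 * 13^2*17^2* 79^1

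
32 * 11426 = 365632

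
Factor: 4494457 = 11^1*479^1*853^1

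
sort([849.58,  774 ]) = [ 774, 849.58 ] 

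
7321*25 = 183025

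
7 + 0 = 7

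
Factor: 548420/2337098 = 2^1*5^1*17^1*457^(-1 )*1613^1*2557^( - 1 ) = 274210/1168549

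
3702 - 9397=-5695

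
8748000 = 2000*4374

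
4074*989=4029186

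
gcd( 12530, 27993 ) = 7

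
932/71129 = 932/71129 = 0.01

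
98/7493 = 98/7493 = 0.01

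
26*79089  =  2056314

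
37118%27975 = 9143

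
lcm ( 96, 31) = 2976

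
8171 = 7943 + 228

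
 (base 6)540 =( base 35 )5t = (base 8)314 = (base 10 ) 204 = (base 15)D9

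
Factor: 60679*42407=2573214353= 42407^1*60679^1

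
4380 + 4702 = 9082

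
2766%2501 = 265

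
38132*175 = 6673100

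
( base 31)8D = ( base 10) 261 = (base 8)405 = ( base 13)171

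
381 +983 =1364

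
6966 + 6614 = 13580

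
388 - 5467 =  - 5079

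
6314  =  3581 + 2733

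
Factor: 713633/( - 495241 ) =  - 137^1 * 5209^1 * 495241^( - 1 )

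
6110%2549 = 1012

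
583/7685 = 11/145  =  0.08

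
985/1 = 985 = 985.00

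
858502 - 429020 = 429482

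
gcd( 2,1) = 1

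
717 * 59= 42303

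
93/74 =93/74 = 1.26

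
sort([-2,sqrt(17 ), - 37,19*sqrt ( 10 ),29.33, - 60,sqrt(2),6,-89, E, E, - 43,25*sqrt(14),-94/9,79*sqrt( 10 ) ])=[ - 89, - 60, - 43, - 37, - 94/9, - 2, sqrt( 2), E,E, sqrt(17 ),6,29.33 , 19*sqrt( 10),25*sqrt(14 ),79*sqrt(10) ]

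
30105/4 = 7526 +1/4 = 7526.25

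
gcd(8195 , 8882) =1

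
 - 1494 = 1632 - 3126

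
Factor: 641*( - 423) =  - 271143 = - 3^2*47^1*641^1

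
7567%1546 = 1383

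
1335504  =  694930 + 640574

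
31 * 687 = 21297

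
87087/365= 87087/365= 238.59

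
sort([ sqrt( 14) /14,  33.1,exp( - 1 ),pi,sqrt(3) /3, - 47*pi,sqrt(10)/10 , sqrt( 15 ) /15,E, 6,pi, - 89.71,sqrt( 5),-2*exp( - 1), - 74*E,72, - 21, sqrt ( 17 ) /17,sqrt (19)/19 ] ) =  [ - 74*E,  -  47*pi, - 89.71, - 21,-2*exp(-1),sqrt( 19)/19,sqrt(  17)/17,sqrt( 15 ) /15,sqrt ( 14)/14 , sqrt(10)/10,exp( - 1),sqrt( 3)/3,sqrt(5),E, pi, pi,6,33.1,72]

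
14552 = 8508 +6044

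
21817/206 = 105 + 187/206 = 105.91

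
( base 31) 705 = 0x1a4c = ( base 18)12E0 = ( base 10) 6732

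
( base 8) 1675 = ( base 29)140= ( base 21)23c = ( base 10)957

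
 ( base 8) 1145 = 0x265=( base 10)613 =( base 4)21211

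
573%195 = 183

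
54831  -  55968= - 1137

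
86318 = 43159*2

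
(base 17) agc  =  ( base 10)3174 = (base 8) 6146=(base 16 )c66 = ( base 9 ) 4316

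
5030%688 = 214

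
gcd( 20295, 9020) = 2255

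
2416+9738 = 12154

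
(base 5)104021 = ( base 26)59M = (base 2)111000110100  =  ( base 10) 3636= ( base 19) a17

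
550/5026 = 275/2513 = 0.11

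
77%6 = 5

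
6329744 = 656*9649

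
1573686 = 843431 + 730255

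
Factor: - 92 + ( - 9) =  -  101 = - 101^1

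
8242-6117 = 2125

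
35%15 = 5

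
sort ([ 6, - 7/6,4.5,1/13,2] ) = [ -7/6,1/13,2, 4.5,6 ]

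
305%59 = 10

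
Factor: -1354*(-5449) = 2^1*677^1*5449^1= 7377946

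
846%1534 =846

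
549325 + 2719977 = 3269302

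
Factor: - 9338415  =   - 3^1 * 5^1*622561^1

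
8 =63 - 55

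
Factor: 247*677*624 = 2^4 * 3^1 * 13^2  *  19^1*677^1 = 104344656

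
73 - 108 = -35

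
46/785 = 46/785 = 0.06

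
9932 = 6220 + 3712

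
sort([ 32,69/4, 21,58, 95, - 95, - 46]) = [ - 95,- 46,  69/4,21,32,58,  95] 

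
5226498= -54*( - 96787 ) 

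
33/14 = 33/14 = 2.36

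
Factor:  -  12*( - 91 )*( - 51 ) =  - 2^2 *3^2 * 7^1*13^1 * 17^1 = -55692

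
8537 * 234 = 1997658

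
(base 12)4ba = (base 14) 394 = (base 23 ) 185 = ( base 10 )718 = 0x2CE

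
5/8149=5/8149 = 0.00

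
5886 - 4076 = 1810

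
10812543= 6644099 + 4168444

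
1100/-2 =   -  550 + 0/1 =- 550.00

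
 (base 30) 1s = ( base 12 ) 4A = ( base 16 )3a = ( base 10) 58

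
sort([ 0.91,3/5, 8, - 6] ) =[ - 6, 3/5, 0.91, 8 ] 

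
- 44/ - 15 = 2 + 14/15 = 2.93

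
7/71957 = 7/71957   =  0.00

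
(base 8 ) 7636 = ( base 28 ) 52m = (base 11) 3005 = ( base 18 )c62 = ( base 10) 3998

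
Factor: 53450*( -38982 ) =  - 2083587900 = -2^2 * 3^1*5^2*73^1* 89^1*1069^1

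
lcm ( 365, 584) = 2920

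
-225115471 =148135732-373251203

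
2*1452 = 2904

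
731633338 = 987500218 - 255866880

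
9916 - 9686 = 230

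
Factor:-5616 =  - 2^4*3^3*13^1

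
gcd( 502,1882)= 2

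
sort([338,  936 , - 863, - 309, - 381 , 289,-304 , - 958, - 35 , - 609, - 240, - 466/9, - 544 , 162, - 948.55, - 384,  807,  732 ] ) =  [-958, - 948.55, - 863, - 609, - 544, - 384 ,-381, - 309, - 304, - 240 , - 466/9 , - 35, 162, 289, 338,732,807,  936] 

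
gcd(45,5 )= 5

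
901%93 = 64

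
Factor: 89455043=53^1*1687831^1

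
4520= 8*565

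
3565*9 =32085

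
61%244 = 61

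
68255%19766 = 8957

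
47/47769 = 47/47769 = 0.00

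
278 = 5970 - 5692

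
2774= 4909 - 2135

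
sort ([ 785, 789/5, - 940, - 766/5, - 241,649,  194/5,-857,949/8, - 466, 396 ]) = [ - 940,-857 ,-466, - 241,-766/5,194/5,949/8 , 789/5,396,649,785] 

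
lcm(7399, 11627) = 81389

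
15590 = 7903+7687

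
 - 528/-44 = 12/1 =12.00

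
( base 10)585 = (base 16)249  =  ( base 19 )1bf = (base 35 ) gp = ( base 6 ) 2413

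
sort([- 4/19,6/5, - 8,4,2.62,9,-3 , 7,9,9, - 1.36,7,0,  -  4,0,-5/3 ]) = [ - 8, - 4,-3, - 5/3,- 1.36, - 4/19 , 0,  0,  6/5,2.62, 4 , 7 , 7, 9, 9, 9]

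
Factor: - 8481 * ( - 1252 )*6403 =67988411436 = 2^2*3^1*11^1*19^1*257^1*313^1*337^1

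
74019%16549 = 7823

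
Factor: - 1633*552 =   -  901416= - 2^3*3^1 * 23^2*71^1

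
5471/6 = 911+5/6 = 911.83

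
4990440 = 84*59410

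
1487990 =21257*70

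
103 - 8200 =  -8097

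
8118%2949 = 2220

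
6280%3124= 32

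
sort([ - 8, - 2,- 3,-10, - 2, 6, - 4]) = [ - 10,  -  8,-4,-3,-2, - 2, 6]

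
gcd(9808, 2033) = 1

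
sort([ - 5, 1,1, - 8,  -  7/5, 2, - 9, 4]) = [- 9, - 8,-5, - 7/5,  1 , 1, 2,4 ] 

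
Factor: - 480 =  - 2^5*3^1 * 5^1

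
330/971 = 330/971 = 0.34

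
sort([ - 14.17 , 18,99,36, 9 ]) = [ - 14.17, 9, 18,36,99 ] 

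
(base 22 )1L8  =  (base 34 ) s2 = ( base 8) 1672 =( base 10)954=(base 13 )585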